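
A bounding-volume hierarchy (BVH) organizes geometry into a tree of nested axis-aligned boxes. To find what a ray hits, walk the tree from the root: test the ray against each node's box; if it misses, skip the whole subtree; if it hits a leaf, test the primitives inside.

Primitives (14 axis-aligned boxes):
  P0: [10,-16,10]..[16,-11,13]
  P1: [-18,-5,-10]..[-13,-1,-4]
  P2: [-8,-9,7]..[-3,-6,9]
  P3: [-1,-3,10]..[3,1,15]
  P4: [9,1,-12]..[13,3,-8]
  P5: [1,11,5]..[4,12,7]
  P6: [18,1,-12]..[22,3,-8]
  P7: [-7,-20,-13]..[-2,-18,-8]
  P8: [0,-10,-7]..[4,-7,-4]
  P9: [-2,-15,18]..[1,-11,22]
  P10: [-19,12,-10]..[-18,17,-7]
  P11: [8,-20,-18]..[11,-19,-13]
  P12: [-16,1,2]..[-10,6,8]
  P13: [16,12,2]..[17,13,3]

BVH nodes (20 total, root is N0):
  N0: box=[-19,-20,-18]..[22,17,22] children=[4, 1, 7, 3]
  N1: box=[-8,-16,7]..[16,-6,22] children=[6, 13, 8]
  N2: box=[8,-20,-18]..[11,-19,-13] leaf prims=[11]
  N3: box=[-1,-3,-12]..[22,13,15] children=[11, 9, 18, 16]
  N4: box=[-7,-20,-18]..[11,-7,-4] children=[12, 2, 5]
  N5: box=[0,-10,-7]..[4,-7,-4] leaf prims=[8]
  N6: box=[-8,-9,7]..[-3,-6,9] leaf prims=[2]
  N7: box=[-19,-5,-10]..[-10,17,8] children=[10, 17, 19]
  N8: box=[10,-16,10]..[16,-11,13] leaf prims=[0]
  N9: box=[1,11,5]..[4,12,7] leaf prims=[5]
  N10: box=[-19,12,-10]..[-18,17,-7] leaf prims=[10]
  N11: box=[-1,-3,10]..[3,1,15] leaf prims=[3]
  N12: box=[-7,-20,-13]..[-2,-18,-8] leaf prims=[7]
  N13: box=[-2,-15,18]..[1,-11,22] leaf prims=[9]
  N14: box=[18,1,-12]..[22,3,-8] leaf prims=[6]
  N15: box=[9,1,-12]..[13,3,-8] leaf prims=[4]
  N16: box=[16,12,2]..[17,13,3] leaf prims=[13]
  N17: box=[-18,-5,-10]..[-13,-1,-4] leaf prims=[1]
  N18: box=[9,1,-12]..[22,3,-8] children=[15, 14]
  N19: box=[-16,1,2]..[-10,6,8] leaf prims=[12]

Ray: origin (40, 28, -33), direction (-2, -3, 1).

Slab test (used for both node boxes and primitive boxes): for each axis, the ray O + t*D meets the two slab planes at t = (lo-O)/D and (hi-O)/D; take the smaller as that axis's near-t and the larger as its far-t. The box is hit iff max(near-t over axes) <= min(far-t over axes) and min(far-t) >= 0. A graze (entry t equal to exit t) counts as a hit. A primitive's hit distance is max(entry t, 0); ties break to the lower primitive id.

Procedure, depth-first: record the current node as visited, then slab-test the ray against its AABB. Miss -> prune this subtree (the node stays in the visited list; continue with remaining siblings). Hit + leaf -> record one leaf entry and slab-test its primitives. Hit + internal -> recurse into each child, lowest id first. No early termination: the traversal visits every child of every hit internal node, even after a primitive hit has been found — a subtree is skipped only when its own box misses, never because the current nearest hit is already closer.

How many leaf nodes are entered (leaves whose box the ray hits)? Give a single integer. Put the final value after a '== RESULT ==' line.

Trace the traversal:
N0 x:[9,59/2] y:[11/3,16] z:[15,55] -> hit [15,16], descend [1, 3, 4, 7]
  N1 x:[12,24] y:[34/3,44/3] z:[40,55] -> miss, prune
  N3 x:[9,41/2] y:[5,31/3] z:[21,48] -> miss, prune
  N4 x:[29/2,47/2] y:[35/3,16] z:[15,29] -> hit [15,16], descend [2, 5, 12]
    N2 x:[29/2,16] y:[47/3,16] z:[15,20] -> hit [47/3,16] leaf, test {P11@t=47/3}
    N5 x:[18,20] y:[35/3,38/3] z:[26,29] -> miss, prune
    N12 x:[21,47/2] y:[46/3,16] z:[20,25] -> miss, prune
  N7 x:[25,59/2] y:[11/3,11] z:[23,41] -> miss, prune

Visited [0, 1, 3, 4, 2, 5, 12, 7]. Tests: 8 box, 1 leaf. Nearest: P11.

== RESULT ==
1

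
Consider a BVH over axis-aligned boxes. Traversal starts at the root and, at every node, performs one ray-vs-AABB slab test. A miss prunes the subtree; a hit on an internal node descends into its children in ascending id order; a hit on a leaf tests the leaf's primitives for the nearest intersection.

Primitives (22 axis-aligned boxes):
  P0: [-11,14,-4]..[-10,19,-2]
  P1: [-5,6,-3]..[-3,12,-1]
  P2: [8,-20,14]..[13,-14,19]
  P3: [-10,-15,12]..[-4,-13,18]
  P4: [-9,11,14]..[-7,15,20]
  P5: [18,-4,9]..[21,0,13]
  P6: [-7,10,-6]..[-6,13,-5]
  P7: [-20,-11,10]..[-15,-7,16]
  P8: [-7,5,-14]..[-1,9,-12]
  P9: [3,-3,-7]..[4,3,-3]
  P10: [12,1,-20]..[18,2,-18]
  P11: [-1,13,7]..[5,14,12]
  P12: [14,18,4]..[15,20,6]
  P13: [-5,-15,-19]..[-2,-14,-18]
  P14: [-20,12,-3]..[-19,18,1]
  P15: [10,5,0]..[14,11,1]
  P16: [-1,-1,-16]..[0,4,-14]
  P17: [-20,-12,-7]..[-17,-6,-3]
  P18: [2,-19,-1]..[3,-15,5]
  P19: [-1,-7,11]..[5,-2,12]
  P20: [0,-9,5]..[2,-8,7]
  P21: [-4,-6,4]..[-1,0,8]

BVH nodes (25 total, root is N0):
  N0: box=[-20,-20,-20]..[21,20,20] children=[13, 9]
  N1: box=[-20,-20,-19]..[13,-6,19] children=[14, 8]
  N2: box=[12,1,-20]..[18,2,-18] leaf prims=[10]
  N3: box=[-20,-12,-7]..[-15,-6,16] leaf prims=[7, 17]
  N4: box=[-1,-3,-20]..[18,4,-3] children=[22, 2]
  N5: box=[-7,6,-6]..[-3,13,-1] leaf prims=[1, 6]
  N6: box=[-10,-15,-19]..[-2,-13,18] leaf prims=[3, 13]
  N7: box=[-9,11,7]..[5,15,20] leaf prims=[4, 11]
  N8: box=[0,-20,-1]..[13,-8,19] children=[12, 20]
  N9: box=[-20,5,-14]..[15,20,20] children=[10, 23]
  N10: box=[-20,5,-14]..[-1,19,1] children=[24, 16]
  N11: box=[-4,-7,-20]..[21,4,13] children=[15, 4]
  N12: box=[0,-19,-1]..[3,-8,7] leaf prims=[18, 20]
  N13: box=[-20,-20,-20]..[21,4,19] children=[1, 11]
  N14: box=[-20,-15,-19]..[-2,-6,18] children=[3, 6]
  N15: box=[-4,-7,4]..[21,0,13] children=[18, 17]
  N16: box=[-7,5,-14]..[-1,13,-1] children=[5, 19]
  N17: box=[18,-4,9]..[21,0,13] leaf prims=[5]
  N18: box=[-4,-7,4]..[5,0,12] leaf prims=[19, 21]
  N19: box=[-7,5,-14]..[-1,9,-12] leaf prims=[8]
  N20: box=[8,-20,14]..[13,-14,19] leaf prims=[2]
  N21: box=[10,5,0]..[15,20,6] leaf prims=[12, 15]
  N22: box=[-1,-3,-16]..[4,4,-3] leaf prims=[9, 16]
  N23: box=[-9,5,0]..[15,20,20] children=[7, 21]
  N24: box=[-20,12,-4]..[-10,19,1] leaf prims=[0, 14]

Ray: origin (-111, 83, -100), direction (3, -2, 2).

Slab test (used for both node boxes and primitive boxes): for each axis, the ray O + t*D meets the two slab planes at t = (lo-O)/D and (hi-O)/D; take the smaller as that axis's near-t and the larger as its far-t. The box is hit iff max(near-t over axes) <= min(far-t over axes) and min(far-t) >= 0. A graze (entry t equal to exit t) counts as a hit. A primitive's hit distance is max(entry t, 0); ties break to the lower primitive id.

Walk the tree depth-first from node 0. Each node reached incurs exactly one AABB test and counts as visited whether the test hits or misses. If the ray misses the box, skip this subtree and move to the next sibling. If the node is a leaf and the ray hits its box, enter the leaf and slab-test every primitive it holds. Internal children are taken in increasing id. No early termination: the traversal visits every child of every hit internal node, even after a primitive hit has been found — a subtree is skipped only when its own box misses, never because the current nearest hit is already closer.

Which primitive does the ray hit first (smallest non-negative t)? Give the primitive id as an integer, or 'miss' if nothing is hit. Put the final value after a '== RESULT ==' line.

Trace the traversal:
N0 x:[91/3,44] y:[63/2,103/2] z:[40,60] -> hit [40,44], descend [9, 13]
  N9 x:[91/3,42] y:[63/2,39] z:[43,60] -> miss, prune
  N13 x:[91/3,44] y:[79/2,103/2] z:[40,119/2] -> hit [40,44], descend [1, 11]
    N1 x:[91/3,124/3] y:[89/2,103/2] z:[81/2,119/2] -> miss, prune
    N11 x:[107/3,44] y:[79/2,45] z:[40,113/2] -> hit [40,44], descend [4, 15]
      N4 x:[110/3,43] y:[79/2,43] z:[40,97/2] -> hit [40,43], descend [2, 22]
        N2 x:[41,43] y:[81/2,41] z:[40,41] -> hit [41,41] leaf, test {P10@t=41}
        N22 x:[110/3,115/3] y:[79/2,43] z:[42,97/2] -> miss, prune
      N15 x:[107/3,44] y:[83/2,45] z:[52,113/2] -> miss, prune

order=[0, 9, 13, 1, 11, 4, 2, 22, 15]  |boxes|=9  |leaves|=1  hit=P10

== RESULT ==
10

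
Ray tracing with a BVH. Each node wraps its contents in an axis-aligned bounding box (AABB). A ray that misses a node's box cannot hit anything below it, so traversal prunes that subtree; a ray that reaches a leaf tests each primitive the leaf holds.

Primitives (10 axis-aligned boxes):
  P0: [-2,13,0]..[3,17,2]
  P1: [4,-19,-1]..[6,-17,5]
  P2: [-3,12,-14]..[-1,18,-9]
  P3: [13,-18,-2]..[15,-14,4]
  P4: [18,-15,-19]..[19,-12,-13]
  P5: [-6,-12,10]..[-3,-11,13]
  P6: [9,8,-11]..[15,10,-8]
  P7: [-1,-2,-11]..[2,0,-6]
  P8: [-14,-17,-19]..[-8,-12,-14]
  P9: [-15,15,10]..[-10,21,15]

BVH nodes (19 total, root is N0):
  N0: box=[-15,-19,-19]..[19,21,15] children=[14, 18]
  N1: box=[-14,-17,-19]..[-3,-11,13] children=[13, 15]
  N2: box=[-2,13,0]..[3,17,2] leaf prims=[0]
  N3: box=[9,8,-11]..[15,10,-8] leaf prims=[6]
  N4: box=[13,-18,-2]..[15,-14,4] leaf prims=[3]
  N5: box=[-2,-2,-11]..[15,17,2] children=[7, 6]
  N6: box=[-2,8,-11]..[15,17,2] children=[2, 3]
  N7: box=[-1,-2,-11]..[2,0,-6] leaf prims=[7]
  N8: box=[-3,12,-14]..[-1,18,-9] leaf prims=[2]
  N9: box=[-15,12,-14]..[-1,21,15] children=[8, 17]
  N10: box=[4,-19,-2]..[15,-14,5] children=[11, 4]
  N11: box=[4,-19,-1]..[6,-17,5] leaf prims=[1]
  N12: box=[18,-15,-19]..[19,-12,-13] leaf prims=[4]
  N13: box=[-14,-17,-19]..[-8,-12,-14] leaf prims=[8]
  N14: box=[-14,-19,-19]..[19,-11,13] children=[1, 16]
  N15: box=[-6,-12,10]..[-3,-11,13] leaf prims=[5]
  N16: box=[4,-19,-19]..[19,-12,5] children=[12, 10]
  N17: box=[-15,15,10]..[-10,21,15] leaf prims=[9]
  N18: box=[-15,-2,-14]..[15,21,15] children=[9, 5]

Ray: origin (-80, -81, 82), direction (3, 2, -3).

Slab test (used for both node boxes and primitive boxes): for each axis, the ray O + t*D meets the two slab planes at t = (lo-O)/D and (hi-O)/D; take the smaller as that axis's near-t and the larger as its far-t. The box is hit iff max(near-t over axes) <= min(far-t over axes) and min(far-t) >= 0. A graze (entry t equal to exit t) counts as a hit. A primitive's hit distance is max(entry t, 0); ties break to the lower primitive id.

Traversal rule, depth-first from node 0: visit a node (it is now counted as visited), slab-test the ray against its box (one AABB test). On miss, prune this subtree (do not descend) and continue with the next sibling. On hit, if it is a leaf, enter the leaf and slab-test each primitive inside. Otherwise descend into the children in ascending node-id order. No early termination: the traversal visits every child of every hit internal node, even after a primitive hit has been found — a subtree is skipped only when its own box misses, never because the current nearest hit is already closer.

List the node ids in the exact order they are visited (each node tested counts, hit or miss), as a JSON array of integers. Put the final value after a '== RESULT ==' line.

Traverse from the root:
N0 x:[65/3,33] y:[31,51] z:[67/3,101/3] -> hit [31,33], descend [14, 18]
  N14 x:[22,33] y:[31,35] z:[23,101/3] -> hit [31,33], descend [1, 16]
    N1 x:[22,77/3] y:[32,35] z:[23,101/3] -> miss, prune
    N16 x:[28,33] y:[31,69/2] z:[77/3,101/3] -> hit [31,33], descend [10, 12]
      N10 x:[28,95/3] y:[31,67/2] z:[77/3,28] -> miss, prune
      N12 x:[98/3,33] y:[33,69/2] z:[95/3,101/3] -> hit [33,33] leaf, test {P4@t=33}
  N18 x:[65/3,95/3] y:[79/2,51] z:[67/3,32] -> miss, prune

order=[0, 14, 1, 16, 10, 12, 18]  |boxes|=7  |leaves|=1  hit=P4

== RESULT ==
[0, 14, 1, 16, 10, 12, 18]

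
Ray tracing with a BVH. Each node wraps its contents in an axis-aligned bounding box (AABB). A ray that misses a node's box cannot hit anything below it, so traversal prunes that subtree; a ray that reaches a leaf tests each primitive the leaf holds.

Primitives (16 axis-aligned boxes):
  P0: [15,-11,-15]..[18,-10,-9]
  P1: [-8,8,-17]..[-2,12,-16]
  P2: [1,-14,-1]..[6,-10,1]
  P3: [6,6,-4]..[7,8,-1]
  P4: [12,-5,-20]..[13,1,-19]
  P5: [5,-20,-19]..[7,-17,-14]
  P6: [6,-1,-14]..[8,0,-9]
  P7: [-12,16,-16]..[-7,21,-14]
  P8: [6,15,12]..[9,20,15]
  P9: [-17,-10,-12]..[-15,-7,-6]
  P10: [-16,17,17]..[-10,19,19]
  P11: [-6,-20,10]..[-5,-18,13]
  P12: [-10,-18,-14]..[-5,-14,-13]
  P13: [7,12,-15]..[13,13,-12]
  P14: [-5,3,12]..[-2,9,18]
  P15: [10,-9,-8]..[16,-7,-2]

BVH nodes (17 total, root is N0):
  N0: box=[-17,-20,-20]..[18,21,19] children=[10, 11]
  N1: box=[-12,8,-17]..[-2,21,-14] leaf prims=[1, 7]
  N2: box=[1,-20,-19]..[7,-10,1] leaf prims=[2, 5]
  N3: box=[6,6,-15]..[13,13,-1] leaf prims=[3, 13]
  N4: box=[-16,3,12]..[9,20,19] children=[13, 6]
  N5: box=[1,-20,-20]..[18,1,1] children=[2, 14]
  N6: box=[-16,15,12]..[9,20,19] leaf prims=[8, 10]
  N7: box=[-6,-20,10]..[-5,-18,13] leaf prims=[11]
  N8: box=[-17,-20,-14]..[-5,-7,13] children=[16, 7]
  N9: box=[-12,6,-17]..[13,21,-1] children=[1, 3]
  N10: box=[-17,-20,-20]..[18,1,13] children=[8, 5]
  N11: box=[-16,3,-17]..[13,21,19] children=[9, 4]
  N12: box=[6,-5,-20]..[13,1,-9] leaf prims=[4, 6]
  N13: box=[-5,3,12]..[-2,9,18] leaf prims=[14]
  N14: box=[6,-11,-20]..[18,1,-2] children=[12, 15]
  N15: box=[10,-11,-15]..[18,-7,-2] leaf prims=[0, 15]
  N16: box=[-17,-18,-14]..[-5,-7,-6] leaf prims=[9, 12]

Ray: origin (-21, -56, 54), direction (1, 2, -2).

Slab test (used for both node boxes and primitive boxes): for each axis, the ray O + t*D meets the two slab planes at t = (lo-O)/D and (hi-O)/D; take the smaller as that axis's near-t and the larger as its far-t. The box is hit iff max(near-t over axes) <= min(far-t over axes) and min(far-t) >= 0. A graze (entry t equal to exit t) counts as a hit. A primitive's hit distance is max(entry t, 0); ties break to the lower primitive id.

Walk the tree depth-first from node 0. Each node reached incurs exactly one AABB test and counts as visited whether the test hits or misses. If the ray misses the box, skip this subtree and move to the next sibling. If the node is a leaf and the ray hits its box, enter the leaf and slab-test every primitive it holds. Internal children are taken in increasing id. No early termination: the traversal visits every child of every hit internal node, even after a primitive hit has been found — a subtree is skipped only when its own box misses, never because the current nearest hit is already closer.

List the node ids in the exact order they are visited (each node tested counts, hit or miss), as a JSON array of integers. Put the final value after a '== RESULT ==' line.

Trace the traversal:
N0 x:[4,39] y:[18,77/2] z:[35/2,37] -> hit [18,37], descend [10, 11]
  N10 x:[4,39] y:[18,57/2] z:[41/2,37] -> hit [41/2,57/2], descend [5, 8]
    N5 x:[22,39] y:[18,57/2] z:[53/2,37] -> hit [53/2,57/2], descend [2, 14]
      N2 x:[22,28] y:[18,23] z:[53/2,73/2] -> miss, prune
      N14 x:[27,39] y:[45/2,57/2] z:[28,37] -> hit [28,57/2], descend [12, 15]
        N12 x:[27,34] y:[51/2,57/2] z:[63/2,37] -> miss, prune
        N15 x:[31,39] y:[45/2,49/2] z:[28,69/2] -> miss, prune
    N8 x:[4,16] y:[18,49/2] z:[41/2,34] -> miss, prune
  N11 x:[5,34] y:[59/2,77/2] z:[35/2,71/2] -> hit [59/2,34], descend [4, 9]
    N4 x:[5,30] y:[59/2,38] z:[35/2,21] -> miss, prune
    N9 x:[9,34] y:[31,77/2] z:[55/2,71/2] -> hit [31,34], descend [1, 3]
      N1 x:[9,19] y:[32,77/2] z:[34,71/2] -> miss, prune
      N3 x:[27,34] y:[31,69/2] z:[55/2,69/2] -> hit [31,34] leaf, test {P3(miss), P13@t=34}

Visited [0, 10, 5, 2, 14, 12, 15, 8, 11, 4, 9, 1, 3]. Tests: 13 box, 1 leaf. Nearest: P13.

== RESULT ==
[0, 10, 5, 2, 14, 12, 15, 8, 11, 4, 9, 1, 3]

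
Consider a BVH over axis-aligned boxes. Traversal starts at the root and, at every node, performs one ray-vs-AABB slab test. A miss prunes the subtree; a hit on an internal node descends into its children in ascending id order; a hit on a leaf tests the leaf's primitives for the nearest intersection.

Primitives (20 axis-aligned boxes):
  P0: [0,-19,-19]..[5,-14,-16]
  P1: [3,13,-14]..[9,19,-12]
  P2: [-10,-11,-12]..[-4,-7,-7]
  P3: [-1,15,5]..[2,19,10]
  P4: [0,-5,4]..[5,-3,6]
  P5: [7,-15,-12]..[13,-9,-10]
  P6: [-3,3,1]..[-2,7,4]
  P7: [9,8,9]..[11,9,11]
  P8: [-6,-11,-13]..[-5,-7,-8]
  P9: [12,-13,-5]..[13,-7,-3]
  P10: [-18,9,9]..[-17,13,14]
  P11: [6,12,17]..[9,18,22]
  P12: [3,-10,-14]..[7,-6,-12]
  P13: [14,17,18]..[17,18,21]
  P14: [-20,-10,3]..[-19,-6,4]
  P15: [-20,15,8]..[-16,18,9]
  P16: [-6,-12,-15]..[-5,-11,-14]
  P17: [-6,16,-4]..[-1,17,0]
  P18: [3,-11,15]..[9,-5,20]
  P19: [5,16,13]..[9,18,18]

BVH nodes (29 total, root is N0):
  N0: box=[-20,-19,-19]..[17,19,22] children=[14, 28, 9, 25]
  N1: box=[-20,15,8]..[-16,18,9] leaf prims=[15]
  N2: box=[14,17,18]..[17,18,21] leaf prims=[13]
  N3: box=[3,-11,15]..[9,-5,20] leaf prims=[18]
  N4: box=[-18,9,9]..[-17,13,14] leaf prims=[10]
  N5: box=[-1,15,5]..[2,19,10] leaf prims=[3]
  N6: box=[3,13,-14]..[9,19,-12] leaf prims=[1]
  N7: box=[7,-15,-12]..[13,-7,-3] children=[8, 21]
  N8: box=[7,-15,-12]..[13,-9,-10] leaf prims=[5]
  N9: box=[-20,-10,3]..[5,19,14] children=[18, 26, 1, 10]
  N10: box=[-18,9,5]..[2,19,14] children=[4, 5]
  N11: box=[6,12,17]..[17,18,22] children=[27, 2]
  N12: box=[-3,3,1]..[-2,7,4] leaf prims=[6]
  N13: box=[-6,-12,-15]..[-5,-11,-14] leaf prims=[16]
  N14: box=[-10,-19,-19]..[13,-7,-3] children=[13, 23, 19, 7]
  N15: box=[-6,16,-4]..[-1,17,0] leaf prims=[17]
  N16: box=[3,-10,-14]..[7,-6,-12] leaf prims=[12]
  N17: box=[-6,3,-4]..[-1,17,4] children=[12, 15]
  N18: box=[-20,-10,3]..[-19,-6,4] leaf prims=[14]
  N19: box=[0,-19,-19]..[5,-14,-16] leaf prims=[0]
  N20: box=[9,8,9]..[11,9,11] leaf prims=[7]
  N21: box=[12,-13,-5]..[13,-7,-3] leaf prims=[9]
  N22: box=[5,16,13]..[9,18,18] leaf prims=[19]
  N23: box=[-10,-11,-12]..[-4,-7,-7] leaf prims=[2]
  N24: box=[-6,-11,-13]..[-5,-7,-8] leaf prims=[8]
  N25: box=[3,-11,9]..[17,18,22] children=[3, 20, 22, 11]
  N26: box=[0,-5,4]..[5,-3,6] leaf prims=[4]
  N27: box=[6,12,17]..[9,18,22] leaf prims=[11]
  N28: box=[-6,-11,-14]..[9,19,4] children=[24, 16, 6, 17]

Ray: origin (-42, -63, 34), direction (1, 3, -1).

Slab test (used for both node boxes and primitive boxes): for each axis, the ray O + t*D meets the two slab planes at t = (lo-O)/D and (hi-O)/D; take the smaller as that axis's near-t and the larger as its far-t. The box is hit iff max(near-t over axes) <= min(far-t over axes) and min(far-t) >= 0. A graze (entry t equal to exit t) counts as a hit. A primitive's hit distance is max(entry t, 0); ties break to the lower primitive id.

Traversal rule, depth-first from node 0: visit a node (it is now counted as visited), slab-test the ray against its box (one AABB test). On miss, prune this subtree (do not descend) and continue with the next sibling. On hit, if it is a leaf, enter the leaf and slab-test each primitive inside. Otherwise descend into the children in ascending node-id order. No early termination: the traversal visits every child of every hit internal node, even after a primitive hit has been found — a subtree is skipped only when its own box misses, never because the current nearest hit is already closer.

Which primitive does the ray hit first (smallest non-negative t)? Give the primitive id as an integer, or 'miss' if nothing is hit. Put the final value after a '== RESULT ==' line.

Traverse from the root:
N0 x:[22,59] y:[44/3,82/3] z:[12,53] -> hit [22,82/3], descend [9, 14, 25, 28]
  N9 x:[22,47] y:[53/3,82/3] z:[20,31] -> hit [22,82/3], descend [1, 10, 18, 26]
    N1 x:[22,26] y:[26,27] z:[25,26] -> hit [26,26] leaf, test {P15@t=26}
    N10 x:[24,44] y:[24,82/3] z:[20,29] -> hit [24,82/3], descend [4, 5]
      N4 x:[24,25] y:[24,76/3] z:[20,25] -> hit [24,25] leaf, test {P10@t=24}
      N5 x:[41,44] y:[26,82/3] z:[24,29] -> miss, prune
    N18 x:[22,23] y:[53/3,19] z:[30,31] -> miss, prune
    N26 x:[42,47] y:[58/3,20] z:[28,30] -> miss, prune
  N14 x:[32,55] y:[44/3,56/3] z:[37,53] -> miss, prune
  N25 x:[45,59] y:[52/3,27] z:[12,25] -> miss, prune
  N28 x:[36,51] y:[52/3,82/3] z:[30,48] -> miss, prune

11 AABB tests over nodes [0, 9, 1, 10, 4, 5, 18, 26, 14, 25, 28]; 2 leaves entered; closest P10.

== RESULT ==
10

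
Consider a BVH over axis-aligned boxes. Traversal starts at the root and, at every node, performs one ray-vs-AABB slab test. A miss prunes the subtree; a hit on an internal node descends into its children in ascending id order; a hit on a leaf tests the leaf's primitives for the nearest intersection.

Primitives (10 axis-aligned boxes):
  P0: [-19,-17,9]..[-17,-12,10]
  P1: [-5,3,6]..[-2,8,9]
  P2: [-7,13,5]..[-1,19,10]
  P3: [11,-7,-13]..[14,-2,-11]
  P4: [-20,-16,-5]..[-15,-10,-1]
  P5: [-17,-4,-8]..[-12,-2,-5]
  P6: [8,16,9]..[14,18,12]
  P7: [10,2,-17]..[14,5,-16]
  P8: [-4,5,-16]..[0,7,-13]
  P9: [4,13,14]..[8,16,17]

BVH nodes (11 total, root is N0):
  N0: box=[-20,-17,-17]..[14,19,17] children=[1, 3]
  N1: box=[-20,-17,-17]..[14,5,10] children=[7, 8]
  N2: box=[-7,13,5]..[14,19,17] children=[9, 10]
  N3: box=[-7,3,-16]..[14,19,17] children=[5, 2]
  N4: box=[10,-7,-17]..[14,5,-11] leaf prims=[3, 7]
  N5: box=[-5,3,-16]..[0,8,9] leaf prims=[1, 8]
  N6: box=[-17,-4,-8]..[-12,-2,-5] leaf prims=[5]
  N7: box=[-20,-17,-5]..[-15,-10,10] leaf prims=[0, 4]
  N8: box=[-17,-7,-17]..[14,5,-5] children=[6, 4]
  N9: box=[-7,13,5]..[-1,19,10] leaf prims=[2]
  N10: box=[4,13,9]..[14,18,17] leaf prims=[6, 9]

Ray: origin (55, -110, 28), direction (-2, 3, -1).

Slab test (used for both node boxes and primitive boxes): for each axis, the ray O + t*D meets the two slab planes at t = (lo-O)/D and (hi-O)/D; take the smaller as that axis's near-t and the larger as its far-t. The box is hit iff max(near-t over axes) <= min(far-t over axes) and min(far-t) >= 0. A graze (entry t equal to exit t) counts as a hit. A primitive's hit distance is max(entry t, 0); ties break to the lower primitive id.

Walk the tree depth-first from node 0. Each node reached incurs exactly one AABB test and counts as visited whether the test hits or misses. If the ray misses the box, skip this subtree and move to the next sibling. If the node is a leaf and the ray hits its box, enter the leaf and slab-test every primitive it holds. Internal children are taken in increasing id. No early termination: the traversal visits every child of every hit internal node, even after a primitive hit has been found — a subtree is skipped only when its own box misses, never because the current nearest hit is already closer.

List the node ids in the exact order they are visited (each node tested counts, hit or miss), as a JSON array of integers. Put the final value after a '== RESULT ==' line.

Walk:
N0 x:[41/2,75/2] y:[31,43] z:[11,45] -> hit [31,75/2], descend [1, 3]
  N1 x:[41/2,75/2] y:[31,115/3] z:[18,45] -> hit [31,75/2], descend [7, 8]
    N7 x:[35,75/2] y:[31,100/3] z:[18,33] -> miss, prune
    N8 x:[41/2,36] y:[103/3,115/3] z:[33,45] -> hit [103/3,36], descend [4, 6]
      N4 x:[41/2,45/2] y:[103/3,115/3] z:[39,45] -> miss, prune
      N6 x:[67/2,36] y:[106/3,36] z:[33,36] -> hit [106/3,36] leaf, test {P5@t=106/3}
  N3 x:[41/2,31] y:[113/3,43] z:[11,44] -> miss, prune

7 AABB tests over nodes [0, 1, 7, 8, 4, 6, 3]; 1 leaf entered; closest P5.

== RESULT ==
[0, 1, 7, 8, 4, 6, 3]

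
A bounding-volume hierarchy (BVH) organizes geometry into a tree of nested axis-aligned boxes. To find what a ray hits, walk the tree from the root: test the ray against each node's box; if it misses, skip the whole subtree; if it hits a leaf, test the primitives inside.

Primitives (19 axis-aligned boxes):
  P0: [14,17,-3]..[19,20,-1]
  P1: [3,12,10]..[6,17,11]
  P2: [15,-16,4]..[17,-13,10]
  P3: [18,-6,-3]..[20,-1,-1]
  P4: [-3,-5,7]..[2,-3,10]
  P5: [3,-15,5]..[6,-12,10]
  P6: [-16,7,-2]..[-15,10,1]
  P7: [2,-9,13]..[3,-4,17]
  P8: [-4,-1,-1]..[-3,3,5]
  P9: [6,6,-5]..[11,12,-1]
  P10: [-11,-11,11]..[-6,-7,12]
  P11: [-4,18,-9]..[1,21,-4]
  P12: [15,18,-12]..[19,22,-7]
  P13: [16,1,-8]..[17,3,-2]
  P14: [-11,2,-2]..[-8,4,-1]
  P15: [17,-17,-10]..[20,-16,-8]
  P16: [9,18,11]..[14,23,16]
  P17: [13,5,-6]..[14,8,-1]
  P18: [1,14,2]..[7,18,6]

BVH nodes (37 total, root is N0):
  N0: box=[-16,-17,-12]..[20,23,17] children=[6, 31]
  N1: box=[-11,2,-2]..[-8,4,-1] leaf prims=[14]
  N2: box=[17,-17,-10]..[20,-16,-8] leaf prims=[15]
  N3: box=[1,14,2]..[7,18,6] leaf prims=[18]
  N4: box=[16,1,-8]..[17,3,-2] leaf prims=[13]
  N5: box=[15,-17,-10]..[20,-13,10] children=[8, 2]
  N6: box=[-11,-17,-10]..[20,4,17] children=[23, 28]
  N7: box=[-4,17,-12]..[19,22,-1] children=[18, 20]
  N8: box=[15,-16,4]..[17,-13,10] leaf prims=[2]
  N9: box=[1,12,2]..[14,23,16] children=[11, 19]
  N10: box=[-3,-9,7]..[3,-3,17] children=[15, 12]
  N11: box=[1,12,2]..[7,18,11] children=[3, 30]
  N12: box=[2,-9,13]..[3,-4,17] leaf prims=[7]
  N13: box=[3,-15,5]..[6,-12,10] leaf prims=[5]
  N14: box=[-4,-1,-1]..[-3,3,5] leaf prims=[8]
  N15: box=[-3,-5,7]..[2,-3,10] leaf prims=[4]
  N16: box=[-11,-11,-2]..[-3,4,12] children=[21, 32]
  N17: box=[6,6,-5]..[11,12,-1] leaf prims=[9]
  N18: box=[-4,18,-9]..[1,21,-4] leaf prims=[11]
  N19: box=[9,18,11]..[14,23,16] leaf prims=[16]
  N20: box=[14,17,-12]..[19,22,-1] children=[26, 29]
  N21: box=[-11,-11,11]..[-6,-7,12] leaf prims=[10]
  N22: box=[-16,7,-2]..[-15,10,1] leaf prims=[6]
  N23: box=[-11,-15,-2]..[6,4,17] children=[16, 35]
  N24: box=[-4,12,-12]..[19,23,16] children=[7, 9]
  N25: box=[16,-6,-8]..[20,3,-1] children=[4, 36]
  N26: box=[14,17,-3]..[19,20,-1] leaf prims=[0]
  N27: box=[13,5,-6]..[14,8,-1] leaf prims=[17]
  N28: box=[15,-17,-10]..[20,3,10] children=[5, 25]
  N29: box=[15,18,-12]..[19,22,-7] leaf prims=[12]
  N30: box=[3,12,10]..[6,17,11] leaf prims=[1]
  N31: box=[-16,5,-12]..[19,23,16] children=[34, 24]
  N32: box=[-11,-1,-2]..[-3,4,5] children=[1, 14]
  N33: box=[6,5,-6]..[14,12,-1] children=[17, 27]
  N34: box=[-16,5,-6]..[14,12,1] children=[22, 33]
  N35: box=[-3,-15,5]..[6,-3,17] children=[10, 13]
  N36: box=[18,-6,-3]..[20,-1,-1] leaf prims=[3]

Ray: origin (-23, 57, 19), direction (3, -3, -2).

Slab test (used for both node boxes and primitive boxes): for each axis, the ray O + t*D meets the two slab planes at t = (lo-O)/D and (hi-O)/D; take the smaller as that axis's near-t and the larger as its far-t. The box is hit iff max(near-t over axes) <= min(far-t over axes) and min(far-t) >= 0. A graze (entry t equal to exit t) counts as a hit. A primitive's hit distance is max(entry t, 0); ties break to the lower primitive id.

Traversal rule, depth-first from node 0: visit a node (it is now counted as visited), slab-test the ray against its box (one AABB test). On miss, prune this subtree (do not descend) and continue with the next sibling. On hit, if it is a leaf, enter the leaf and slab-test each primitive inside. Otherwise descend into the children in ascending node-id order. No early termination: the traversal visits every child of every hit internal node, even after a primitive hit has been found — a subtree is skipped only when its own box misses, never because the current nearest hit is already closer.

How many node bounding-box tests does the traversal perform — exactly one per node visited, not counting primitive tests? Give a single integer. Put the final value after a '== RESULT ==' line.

Trace the traversal:
N0 x:[7/3,43/3] y:[34/3,74/3] z:[1,31/2] -> hit [34/3,43/3], descend [6, 31]
  N6 x:[4,43/3] y:[53/3,74/3] z:[1,29/2] -> miss, prune
  N31 x:[7/3,14] y:[34/3,52/3] z:[3/2,31/2] -> hit [34/3,14], descend [24, 34]
    N24 x:[19/3,14] y:[34/3,15] z:[3/2,31/2] -> hit [34/3,14], descend [7, 9]
      N7 x:[19/3,14] y:[35/3,40/3] z:[10,31/2] -> hit [35/3,40/3], descend [18, 20]
        N18 x:[19/3,8] y:[12,13] z:[23/2,14] -> miss, prune
        N20 x:[37/3,14] y:[35/3,40/3] z:[10,31/2] -> hit [37/3,40/3], descend [26, 29]
          N26 x:[37/3,14] y:[37/3,40/3] z:[10,11] -> miss, prune
          N29 x:[38/3,14] y:[35/3,13] z:[13,31/2] -> hit [13,13] leaf, test {P12@t=13}
      N9 x:[8,37/3] y:[34/3,15] z:[3/2,17/2] -> miss, prune
    N34 x:[7/3,37/3] y:[15,52/3] z:[9,25/2] -> miss, prune

11 AABB tests over nodes [0, 6, 31, 24, 7, 18, 20, 26, 29, 9, 34]; 1 leaf entered; closest P12.

== RESULT ==
11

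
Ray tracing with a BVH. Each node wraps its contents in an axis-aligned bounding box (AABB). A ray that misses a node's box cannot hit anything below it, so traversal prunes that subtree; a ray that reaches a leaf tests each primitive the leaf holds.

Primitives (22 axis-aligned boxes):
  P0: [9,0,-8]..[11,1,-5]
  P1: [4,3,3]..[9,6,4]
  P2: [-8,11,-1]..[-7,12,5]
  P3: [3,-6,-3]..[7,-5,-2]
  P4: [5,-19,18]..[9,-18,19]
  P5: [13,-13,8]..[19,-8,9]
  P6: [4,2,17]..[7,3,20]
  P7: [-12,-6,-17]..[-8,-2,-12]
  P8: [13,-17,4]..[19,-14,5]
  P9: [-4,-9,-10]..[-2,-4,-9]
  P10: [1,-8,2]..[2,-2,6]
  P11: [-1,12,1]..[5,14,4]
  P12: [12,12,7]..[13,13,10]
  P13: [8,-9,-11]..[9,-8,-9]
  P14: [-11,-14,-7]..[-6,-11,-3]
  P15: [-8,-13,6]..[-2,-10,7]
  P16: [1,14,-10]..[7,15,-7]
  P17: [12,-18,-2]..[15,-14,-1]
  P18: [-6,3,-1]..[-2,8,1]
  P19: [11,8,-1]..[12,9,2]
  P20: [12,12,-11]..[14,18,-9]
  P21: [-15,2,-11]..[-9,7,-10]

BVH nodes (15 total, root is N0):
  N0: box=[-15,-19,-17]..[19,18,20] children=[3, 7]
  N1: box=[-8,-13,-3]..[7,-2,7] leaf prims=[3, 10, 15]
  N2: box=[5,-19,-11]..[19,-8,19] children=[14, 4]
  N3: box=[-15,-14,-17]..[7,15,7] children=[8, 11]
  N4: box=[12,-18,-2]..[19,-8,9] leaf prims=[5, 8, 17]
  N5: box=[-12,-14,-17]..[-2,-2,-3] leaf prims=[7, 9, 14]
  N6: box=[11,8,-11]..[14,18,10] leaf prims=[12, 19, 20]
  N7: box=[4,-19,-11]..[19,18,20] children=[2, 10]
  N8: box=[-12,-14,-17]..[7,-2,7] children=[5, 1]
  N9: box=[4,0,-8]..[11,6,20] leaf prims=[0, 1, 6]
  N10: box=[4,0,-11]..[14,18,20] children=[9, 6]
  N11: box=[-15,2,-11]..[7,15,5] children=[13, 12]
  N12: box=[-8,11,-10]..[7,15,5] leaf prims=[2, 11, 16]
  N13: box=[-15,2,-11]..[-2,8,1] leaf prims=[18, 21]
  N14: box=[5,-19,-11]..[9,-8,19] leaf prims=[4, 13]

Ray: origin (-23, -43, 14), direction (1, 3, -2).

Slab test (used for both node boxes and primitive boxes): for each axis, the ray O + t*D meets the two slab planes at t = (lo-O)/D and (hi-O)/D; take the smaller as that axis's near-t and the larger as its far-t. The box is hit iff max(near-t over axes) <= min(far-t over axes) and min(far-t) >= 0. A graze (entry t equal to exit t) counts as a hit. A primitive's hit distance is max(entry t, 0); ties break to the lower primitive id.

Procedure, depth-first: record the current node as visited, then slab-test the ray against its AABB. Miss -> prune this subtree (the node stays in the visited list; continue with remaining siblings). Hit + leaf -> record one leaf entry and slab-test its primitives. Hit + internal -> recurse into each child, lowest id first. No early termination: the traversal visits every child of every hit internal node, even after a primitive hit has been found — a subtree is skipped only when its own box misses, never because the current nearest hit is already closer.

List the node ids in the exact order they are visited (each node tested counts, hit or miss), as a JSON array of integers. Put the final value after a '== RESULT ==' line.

Trace the traversal:
N0 x:[8,42] y:[8,61/3] z:[-3,31/2] -> hit [8,31/2], descend [3, 7]
  N3 x:[8,30] y:[29/3,58/3] z:[7/2,31/2] -> hit [29/3,31/2], descend [8, 11]
    N8 x:[11,30] y:[29/3,41/3] z:[7/2,31/2] -> hit [11,41/3], descend [1, 5]
      N1 x:[15,30] y:[10,41/3] z:[7/2,17/2] -> miss, prune
      N5 x:[11,21] y:[29/3,41/3] z:[17/2,31/2] -> hit [11,41/3] leaf, test {P7@t=13, P9(miss), P14(miss)}
    N11 x:[8,30] y:[15,58/3] z:[9/2,25/2] -> miss, prune
  N7 x:[27,42] y:[8,61/3] z:[-3,25/2] -> miss, prune

7 AABB tests over nodes [0, 3, 8, 1, 5, 11, 7]; 1 leaf entered; closest P7.

== RESULT ==
[0, 3, 8, 1, 5, 11, 7]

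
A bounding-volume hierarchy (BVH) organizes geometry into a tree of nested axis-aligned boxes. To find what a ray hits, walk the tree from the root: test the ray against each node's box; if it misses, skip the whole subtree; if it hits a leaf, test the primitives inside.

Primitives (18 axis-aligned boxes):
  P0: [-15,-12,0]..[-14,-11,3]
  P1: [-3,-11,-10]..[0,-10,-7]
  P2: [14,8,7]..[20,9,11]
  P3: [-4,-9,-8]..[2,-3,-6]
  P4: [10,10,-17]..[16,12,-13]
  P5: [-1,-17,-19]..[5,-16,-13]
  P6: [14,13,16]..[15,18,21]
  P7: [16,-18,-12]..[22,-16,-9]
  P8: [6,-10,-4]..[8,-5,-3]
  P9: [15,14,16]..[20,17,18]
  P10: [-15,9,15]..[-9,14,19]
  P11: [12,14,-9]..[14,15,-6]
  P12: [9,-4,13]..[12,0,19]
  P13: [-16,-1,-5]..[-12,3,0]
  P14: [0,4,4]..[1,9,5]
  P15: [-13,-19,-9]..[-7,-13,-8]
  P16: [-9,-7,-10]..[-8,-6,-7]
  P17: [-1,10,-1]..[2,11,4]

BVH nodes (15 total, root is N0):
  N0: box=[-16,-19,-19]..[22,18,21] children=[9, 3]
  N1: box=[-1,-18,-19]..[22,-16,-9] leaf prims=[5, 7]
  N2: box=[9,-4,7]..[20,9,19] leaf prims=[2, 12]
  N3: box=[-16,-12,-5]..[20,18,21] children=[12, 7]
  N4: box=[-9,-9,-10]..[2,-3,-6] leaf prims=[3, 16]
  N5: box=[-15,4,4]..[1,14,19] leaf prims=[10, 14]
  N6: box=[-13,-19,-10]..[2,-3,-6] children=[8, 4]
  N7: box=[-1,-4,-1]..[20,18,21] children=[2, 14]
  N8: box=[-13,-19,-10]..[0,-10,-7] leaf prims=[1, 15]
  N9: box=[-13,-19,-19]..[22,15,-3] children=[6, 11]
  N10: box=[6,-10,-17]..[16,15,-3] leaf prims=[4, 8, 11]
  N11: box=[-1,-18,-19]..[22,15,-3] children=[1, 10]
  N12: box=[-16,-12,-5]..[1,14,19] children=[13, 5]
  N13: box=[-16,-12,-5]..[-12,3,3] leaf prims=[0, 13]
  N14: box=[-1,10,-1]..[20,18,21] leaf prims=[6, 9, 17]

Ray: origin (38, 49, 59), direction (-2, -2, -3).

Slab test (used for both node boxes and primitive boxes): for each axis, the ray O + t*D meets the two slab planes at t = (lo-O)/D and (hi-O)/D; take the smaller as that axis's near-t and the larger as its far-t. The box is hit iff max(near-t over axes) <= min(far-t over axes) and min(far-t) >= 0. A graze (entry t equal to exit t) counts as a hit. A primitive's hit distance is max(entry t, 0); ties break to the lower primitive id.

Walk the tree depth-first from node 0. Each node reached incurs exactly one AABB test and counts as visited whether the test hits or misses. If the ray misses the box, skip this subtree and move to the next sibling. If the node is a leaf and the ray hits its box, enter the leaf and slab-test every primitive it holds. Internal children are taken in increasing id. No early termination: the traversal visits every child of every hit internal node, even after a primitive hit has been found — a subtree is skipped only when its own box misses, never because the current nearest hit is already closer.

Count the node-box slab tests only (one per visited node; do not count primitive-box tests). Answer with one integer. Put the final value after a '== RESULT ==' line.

Walk:
N0 x:[8,27] y:[31/2,34] z:[38/3,26] -> hit [31/2,26], descend [3, 9]
  N3 x:[9,27] y:[31/2,61/2] z:[38/3,64/3] -> hit [31/2,64/3], descend [7, 12]
    N7 x:[9,39/2] y:[31/2,53/2] z:[38/3,20] -> hit [31/2,39/2], descend [2, 14]
      N2 x:[9,29/2] y:[20,53/2] z:[40/3,52/3] -> miss, prune
      N14 x:[9,39/2] y:[31/2,39/2] z:[38/3,20] -> hit [31/2,39/2] leaf, test {P6(miss), P9(miss), P17@t=19}
    N12 x:[37/2,27] y:[35/2,61/2] z:[40/3,64/3] -> hit [37/2,64/3], descend [5, 13]
      N5 x:[37/2,53/2] y:[35/2,45/2] z:[40/3,55/3] -> miss, prune
      N13 x:[25,27] y:[23,61/2] z:[56/3,64/3] -> miss, prune
  N9 x:[8,51/2] y:[17,34] z:[62/3,26] -> hit [62/3,51/2], descend [6, 11]
    N6 x:[18,51/2] y:[26,34] z:[65/3,23] -> miss, prune
    N11 x:[8,39/2] y:[17,67/2] z:[62/3,26] -> miss, prune

Visited [0, 3, 7, 2, 14, 12, 5, 13, 9, 6, 11]. Tests: 11 box, 1 leaf. Nearest: P17.

== RESULT ==
11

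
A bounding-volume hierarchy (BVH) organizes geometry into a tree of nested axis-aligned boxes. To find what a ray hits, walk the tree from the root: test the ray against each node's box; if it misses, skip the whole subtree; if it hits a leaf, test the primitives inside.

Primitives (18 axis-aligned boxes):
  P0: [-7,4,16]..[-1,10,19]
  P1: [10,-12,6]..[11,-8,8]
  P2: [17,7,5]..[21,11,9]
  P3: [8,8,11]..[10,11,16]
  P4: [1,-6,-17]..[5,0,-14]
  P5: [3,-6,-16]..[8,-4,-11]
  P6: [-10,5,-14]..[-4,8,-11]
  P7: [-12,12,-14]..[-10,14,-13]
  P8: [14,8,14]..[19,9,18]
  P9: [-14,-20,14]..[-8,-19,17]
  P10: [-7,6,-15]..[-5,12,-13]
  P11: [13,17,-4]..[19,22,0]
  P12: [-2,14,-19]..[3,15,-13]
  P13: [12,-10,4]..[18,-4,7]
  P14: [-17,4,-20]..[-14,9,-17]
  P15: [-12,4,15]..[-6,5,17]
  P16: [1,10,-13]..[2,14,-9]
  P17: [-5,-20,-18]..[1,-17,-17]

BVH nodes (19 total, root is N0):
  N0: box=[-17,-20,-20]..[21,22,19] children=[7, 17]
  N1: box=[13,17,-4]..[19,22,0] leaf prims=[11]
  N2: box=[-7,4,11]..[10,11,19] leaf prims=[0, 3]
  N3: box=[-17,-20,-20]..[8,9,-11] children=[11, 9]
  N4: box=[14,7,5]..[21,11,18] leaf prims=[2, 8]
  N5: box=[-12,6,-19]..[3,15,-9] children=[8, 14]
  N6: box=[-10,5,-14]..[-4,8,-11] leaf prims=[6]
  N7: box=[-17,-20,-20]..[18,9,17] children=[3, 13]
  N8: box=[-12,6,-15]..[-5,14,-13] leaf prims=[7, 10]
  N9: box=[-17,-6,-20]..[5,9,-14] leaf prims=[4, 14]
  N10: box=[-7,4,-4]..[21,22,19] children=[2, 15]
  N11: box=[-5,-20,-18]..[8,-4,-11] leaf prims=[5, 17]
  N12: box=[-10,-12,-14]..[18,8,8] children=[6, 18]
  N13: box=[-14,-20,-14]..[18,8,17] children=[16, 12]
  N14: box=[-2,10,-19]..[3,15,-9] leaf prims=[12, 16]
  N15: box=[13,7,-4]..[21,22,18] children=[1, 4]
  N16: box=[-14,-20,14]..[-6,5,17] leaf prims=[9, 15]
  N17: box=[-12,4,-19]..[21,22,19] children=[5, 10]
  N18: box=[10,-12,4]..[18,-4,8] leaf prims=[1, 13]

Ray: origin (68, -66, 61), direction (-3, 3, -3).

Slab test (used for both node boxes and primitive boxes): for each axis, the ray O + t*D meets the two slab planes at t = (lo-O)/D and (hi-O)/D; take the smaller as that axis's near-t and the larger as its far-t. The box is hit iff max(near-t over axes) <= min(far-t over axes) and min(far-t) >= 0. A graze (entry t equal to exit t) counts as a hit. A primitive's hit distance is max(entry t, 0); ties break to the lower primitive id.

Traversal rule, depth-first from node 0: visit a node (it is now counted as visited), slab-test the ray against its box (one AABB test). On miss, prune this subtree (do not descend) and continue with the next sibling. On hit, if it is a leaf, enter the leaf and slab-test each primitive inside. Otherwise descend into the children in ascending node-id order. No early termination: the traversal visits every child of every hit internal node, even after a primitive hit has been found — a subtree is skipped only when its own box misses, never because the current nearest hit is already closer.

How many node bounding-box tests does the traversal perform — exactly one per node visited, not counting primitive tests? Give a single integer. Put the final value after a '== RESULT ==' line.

Walk:
N0 x:[47/3,85/3] y:[46/3,88/3] z:[14,27] -> hit [47/3,27], descend [7, 17]
  N7 x:[50/3,85/3] y:[46/3,25] z:[44/3,27] -> hit [50/3,25], descend [3, 13]
    N3 x:[20,85/3] y:[46/3,25] z:[24,27] -> hit [24,25], descend [9, 11]
      N9 x:[21,85/3] y:[20,25] z:[25,27] -> hit [25,25] leaf, test {P4(miss), P14(miss)}
      N11 x:[20,73/3] y:[46/3,62/3] z:[24,79/3] -> miss, prune
    N13 x:[50/3,82/3] y:[46/3,74/3] z:[44/3,25] -> hit [50/3,74/3], descend [12, 16]
      N12 x:[50/3,26] y:[18,74/3] z:[53/3,25] -> hit [18,74/3], descend [6, 18]
        N6 x:[24,26] y:[71/3,74/3] z:[24,25] -> hit [24,74/3] leaf, test {P6@t=24}
        N18 x:[50/3,58/3] y:[18,62/3] z:[53/3,19] -> hit [18,19] leaf, test {P1(miss), P13@t=56/3}
      N16 x:[74/3,82/3] y:[46/3,71/3] z:[44/3,47/3] -> miss, prune
  N17 x:[47/3,80/3] y:[70/3,88/3] z:[14,80/3] -> hit [70/3,80/3], descend [5, 10]
    N5 x:[65/3,80/3] y:[24,27] z:[70/3,80/3] -> hit [24,80/3], descend [8, 14]
      N8 x:[73/3,80/3] y:[24,80/3] z:[74/3,76/3] -> hit [74/3,76/3] leaf, test {P7(miss), P10@t=74/3}
      N14 x:[65/3,70/3] y:[76/3,27] z:[70/3,80/3] -> miss, prune
    N10 x:[47/3,25] y:[70/3,88/3] z:[14,65/3] -> miss, prune

order=[0, 7, 3, 9, 11, 13, 12, 6, 18, 16, 17, 5, 8, 14, 10]  |boxes|=15  |leaves|=4  hit=P13

== RESULT ==
15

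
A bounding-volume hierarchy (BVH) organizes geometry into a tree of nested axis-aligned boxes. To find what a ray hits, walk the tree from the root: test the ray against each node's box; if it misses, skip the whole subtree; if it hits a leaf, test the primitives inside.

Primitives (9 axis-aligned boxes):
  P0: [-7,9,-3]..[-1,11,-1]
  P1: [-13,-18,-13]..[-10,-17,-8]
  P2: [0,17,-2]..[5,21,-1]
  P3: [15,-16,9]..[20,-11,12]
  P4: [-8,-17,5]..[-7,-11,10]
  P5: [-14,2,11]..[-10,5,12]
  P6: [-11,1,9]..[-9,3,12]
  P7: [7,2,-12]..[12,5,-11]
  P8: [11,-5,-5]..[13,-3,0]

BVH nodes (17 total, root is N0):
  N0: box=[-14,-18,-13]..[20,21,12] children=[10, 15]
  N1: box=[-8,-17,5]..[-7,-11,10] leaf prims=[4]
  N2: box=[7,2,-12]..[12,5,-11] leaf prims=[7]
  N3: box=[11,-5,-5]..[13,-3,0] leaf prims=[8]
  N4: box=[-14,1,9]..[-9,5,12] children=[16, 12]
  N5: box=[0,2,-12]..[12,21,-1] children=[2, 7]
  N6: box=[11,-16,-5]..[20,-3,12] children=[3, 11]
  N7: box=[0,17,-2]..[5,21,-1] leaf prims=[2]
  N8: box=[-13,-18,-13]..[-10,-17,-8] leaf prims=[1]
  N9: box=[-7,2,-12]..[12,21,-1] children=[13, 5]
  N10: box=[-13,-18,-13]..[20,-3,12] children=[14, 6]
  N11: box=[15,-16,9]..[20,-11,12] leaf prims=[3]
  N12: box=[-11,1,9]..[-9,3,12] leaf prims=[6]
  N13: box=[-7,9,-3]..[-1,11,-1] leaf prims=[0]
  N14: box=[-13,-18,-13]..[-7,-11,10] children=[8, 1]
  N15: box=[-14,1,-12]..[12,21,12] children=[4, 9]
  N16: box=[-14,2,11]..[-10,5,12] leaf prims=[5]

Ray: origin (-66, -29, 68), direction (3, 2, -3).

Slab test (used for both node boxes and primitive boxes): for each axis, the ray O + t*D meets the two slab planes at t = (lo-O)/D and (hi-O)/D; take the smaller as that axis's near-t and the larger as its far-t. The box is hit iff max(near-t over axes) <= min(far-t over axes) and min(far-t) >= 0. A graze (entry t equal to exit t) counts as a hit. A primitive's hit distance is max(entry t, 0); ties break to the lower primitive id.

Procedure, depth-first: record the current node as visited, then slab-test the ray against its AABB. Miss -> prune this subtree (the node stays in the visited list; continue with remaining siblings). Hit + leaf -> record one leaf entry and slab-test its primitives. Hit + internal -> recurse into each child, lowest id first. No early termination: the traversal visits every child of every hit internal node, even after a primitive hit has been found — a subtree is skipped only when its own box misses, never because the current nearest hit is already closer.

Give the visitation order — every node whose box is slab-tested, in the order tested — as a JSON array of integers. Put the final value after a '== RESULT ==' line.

Walk:
N0 x:[52/3,86/3] y:[11/2,25] z:[56/3,27] -> hit [56/3,25], descend [10, 15]
  N10 x:[53/3,86/3] y:[11/2,13] z:[56/3,27] -> miss, prune
  N15 x:[52/3,26] y:[15,25] z:[56/3,80/3] -> hit [56/3,25], descend [4, 9]
    N4 x:[52/3,19] y:[15,17] z:[56/3,59/3] -> miss, prune
    N9 x:[59/3,26] y:[31/2,25] z:[23,80/3] -> hit [23,25], descend [5, 13]
      N5 x:[22,26] y:[31/2,25] z:[23,80/3] -> hit [23,25], descend [2, 7]
        N2 x:[73/3,26] y:[31/2,17] z:[79/3,80/3] -> miss, prune
        N7 x:[22,71/3] y:[23,25] z:[23,70/3] -> hit [23,70/3] leaf, test {P2@t=23}
      N13 x:[59/3,65/3] y:[19,20] z:[23,71/3] -> miss, prune

order=[0, 10, 15, 4, 9, 5, 2, 7, 13]  |boxes|=9  |leaves|=1  hit=P2

== RESULT ==
[0, 10, 15, 4, 9, 5, 2, 7, 13]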